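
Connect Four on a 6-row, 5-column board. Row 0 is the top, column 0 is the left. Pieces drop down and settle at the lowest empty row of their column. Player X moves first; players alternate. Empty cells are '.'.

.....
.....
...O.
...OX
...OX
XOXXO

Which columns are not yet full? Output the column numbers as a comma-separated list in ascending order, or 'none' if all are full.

Answer: 0,1,2,3,4

Derivation:
col 0: top cell = '.' → open
col 1: top cell = '.' → open
col 2: top cell = '.' → open
col 3: top cell = '.' → open
col 4: top cell = '.' → open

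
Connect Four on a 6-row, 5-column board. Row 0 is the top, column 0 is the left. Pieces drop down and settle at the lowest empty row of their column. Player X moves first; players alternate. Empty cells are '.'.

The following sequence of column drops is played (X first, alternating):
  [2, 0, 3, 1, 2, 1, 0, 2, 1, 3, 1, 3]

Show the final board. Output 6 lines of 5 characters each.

Move 1: X drops in col 2, lands at row 5
Move 2: O drops in col 0, lands at row 5
Move 3: X drops in col 3, lands at row 5
Move 4: O drops in col 1, lands at row 5
Move 5: X drops in col 2, lands at row 4
Move 6: O drops in col 1, lands at row 4
Move 7: X drops in col 0, lands at row 4
Move 8: O drops in col 2, lands at row 3
Move 9: X drops in col 1, lands at row 3
Move 10: O drops in col 3, lands at row 4
Move 11: X drops in col 1, lands at row 2
Move 12: O drops in col 3, lands at row 3

Answer: .....
.....
.X...
.XOO.
XOXO.
OOXX.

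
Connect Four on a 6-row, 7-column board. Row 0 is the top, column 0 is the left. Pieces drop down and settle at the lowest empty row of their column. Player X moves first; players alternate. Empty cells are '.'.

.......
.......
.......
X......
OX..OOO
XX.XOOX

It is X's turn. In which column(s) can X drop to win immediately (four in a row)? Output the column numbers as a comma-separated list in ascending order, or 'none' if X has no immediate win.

Answer: 2

Derivation:
col 0: drop X → no win
col 1: drop X → no win
col 2: drop X → WIN!
col 3: drop X → no win
col 4: drop X → no win
col 5: drop X → no win
col 6: drop X → no win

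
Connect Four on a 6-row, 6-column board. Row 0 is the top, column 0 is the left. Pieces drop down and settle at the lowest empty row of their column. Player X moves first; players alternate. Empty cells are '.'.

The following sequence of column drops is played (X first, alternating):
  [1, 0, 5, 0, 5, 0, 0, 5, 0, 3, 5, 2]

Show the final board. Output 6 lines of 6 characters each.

Move 1: X drops in col 1, lands at row 5
Move 2: O drops in col 0, lands at row 5
Move 3: X drops in col 5, lands at row 5
Move 4: O drops in col 0, lands at row 4
Move 5: X drops in col 5, lands at row 4
Move 6: O drops in col 0, lands at row 3
Move 7: X drops in col 0, lands at row 2
Move 8: O drops in col 5, lands at row 3
Move 9: X drops in col 0, lands at row 1
Move 10: O drops in col 3, lands at row 5
Move 11: X drops in col 5, lands at row 2
Move 12: O drops in col 2, lands at row 5

Answer: ......
X.....
X....X
O....O
O....X
OXOO.X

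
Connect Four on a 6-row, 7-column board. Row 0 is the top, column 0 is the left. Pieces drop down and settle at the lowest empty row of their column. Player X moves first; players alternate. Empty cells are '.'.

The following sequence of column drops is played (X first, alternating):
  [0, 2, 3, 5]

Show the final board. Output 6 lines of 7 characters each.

Answer: .......
.......
.......
.......
.......
X.OX.O.

Derivation:
Move 1: X drops in col 0, lands at row 5
Move 2: O drops in col 2, lands at row 5
Move 3: X drops in col 3, lands at row 5
Move 4: O drops in col 5, lands at row 5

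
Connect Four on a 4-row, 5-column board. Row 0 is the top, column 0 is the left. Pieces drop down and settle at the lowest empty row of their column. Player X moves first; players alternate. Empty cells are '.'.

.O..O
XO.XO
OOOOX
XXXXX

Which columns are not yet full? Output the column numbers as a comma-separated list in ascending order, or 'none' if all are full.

Answer: 0,2,3

Derivation:
col 0: top cell = '.' → open
col 1: top cell = 'O' → FULL
col 2: top cell = '.' → open
col 3: top cell = '.' → open
col 4: top cell = 'O' → FULL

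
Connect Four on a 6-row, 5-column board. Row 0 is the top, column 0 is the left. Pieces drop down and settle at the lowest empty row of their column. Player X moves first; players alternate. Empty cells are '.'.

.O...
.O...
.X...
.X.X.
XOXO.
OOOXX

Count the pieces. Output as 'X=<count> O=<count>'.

X=7 O=7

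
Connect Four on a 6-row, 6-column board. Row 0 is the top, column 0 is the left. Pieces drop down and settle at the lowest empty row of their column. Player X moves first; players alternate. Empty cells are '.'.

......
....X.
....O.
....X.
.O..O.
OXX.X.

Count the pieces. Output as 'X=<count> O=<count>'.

X=5 O=4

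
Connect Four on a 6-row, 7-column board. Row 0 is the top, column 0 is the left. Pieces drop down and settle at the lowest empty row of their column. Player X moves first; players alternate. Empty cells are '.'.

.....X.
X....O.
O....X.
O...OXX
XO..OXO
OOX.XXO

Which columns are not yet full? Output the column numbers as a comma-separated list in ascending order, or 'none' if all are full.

col 0: top cell = '.' → open
col 1: top cell = '.' → open
col 2: top cell = '.' → open
col 3: top cell = '.' → open
col 4: top cell = '.' → open
col 5: top cell = 'X' → FULL
col 6: top cell = '.' → open

Answer: 0,1,2,3,4,6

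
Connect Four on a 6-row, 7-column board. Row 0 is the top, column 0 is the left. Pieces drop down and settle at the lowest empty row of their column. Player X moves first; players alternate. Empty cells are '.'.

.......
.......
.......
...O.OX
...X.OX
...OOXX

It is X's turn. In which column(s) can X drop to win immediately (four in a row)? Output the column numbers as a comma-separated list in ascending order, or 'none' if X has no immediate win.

col 0: drop X → no win
col 1: drop X → no win
col 2: drop X → no win
col 3: drop X → no win
col 4: drop X → no win
col 5: drop X → no win
col 6: drop X → WIN!

Answer: 6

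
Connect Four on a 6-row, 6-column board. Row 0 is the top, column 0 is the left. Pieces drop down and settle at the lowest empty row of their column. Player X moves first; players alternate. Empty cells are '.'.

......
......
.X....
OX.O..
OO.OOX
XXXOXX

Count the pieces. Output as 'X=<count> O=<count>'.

X=8 O=7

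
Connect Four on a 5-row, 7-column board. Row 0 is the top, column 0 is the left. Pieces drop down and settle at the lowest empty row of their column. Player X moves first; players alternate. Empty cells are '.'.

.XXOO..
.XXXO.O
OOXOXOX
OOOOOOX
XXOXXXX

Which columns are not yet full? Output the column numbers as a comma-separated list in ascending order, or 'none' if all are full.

col 0: top cell = '.' → open
col 1: top cell = 'X' → FULL
col 2: top cell = 'X' → FULL
col 3: top cell = 'O' → FULL
col 4: top cell = 'O' → FULL
col 5: top cell = '.' → open
col 6: top cell = '.' → open

Answer: 0,5,6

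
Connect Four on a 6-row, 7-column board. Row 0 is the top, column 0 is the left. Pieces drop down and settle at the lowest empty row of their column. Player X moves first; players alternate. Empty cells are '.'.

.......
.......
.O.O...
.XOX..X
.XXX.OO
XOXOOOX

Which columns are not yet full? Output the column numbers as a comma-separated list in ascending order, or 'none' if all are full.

col 0: top cell = '.' → open
col 1: top cell = '.' → open
col 2: top cell = '.' → open
col 3: top cell = '.' → open
col 4: top cell = '.' → open
col 5: top cell = '.' → open
col 6: top cell = '.' → open

Answer: 0,1,2,3,4,5,6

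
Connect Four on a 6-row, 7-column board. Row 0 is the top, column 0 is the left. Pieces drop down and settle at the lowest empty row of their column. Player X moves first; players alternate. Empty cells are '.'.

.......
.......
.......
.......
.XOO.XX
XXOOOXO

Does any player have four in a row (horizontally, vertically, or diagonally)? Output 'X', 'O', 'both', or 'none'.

none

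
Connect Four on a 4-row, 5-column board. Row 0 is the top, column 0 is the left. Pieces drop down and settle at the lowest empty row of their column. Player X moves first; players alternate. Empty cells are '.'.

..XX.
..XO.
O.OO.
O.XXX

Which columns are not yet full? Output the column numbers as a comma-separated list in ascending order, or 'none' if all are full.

col 0: top cell = '.' → open
col 1: top cell = '.' → open
col 2: top cell = 'X' → FULL
col 3: top cell = 'X' → FULL
col 4: top cell = '.' → open

Answer: 0,1,4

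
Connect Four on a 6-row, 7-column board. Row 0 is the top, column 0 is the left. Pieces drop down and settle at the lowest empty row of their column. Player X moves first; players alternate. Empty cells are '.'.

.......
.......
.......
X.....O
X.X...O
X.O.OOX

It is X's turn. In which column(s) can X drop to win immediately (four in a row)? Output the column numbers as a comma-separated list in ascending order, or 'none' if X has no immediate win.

Answer: 0

Derivation:
col 0: drop X → WIN!
col 1: drop X → no win
col 2: drop X → no win
col 3: drop X → no win
col 4: drop X → no win
col 5: drop X → no win
col 6: drop X → no win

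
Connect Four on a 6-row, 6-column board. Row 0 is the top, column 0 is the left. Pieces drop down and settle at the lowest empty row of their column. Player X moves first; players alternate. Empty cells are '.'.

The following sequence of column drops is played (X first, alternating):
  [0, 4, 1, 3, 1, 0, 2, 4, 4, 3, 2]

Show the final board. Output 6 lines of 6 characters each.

Answer: ......
......
......
....X.
OXXOO.
XXXOO.

Derivation:
Move 1: X drops in col 0, lands at row 5
Move 2: O drops in col 4, lands at row 5
Move 3: X drops in col 1, lands at row 5
Move 4: O drops in col 3, lands at row 5
Move 5: X drops in col 1, lands at row 4
Move 6: O drops in col 0, lands at row 4
Move 7: X drops in col 2, lands at row 5
Move 8: O drops in col 4, lands at row 4
Move 9: X drops in col 4, lands at row 3
Move 10: O drops in col 3, lands at row 4
Move 11: X drops in col 2, lands at row 4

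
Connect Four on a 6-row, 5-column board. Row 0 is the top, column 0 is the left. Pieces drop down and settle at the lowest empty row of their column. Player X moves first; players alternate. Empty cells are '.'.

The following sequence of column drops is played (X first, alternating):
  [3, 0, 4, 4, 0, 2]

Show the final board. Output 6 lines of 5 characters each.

Answer: .....
.....
.....
.....
X...O
O.OXX

Derivation:
Move 1: X drops in col 3, lands at row 5
Move 2: O drops in col 0, lands at row 5
Move 3: X drops in col 4, lands at row 5
Move 4: O drops in col 4, lands at row 4
Move 5: X drops in col 0, lands at row 4
Move 6: O drops in col 2, lands at row 5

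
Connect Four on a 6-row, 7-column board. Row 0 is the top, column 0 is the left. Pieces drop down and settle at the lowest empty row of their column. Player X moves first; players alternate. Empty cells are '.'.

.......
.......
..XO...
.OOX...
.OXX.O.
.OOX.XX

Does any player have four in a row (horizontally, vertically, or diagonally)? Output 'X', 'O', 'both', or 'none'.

none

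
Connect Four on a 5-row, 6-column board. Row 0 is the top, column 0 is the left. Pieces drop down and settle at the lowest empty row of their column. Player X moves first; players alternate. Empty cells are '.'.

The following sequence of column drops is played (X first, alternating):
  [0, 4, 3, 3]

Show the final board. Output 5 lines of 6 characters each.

Answer: ......
......
......
...O..
X..XO.

Derivation:
Move 1: X drops in col 0, lands at row 4
Move 2: O drops in col 4, lands at row 4
Move 3: X drops in col 3, lands at row 4
Move 4: O drops in col 3, lands at row 3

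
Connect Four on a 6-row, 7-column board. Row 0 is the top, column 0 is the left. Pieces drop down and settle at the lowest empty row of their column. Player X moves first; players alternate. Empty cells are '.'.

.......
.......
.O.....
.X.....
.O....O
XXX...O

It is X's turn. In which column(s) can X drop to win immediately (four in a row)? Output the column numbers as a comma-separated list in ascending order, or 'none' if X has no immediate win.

Answer: 3

Derivation:
col 0: drop X → no win
col 1: drop X → no win
col 2: drop X → no win
col 3: drop X → WIN!
col 4: drop X → no win
col 5: drop X → no win
col 6: drop X → no win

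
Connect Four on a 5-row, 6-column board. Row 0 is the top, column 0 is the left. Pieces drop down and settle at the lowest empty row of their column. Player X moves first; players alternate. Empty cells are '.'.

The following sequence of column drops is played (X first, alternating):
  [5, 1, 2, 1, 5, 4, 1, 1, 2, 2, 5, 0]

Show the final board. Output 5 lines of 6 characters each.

Move 1: X drops in col 5, lands at row 4
Move 2: O drops in col 1, lands at row 4
Move 3: X drops in col 2, lands at row 4
Move 4: O drops in col 1, lands at row 3
Move 5: X drops in col 5, lands at row 3
Move 6: O drops in col 4, lands at row 4
Move 7: X drops in col 1, lands at row 2
Move 8: O drops in col 1, lands at row 1
Move 9: X drops in col 2, lands at row 3
Move 10: O drops in col 2, lands at row 2
Move 11: X drops in col 5, lands at row 2
Move 12: O drops in col 0, lands at row 4

Answer: ......
.O....
.XO..X
.OX..X
OOX.OX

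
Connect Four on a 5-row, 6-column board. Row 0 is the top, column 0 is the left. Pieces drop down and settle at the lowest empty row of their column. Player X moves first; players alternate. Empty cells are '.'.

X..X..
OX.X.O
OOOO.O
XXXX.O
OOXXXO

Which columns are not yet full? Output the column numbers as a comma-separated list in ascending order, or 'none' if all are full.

col 0: top cell = 'X' → FULL
col 1: top cell = '.' → open
col 2: top cell = '.' → open
col 3: top cell = 'X' → FULL
col 4: top cell = '.' → open
col 5: top cell = '.' → open

Answer: 1,2,4,5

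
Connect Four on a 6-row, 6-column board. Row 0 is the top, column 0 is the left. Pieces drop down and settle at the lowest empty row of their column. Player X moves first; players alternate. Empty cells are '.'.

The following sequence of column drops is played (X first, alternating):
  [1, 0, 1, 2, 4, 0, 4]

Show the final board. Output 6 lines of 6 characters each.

Answer: ......
......
......
......
OX..X.
OXO.X.

Derivation:
Move 1: X drops in col 1, lands at row 5
Move 2: O drops in col 0, lands at row 5
Move 3: X drops in col 1, lands at row 4
Move 4: O drops in col 2, lands at row 5
Move 5: X drops in col 4, lands at row 5
Move 6: O drops in col 0, lands at row 4
Move 7: X drops in col 4, lands at row 4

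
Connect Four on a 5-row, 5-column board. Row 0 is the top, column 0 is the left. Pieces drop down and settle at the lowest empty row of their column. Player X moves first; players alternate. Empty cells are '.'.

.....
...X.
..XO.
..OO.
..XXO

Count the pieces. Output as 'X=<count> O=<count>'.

X=4 O=4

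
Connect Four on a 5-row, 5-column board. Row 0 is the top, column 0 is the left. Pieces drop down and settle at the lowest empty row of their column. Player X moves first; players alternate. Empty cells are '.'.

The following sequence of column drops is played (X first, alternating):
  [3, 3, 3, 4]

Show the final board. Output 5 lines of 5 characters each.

Move 1: X drops in col 3, lands at row 4
Move 2: O drops in col 3, lands at row 3
Move 3: X drops in col 3, lands at row 2
Move 4: O drops in col 4, lands at row 4

Answer: .....
.....
...X.
...O.
...XO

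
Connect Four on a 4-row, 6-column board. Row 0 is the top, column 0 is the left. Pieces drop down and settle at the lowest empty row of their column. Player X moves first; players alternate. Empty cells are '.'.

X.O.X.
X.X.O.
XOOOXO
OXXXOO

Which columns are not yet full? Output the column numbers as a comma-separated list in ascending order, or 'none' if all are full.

Answer: 1,3,5

Derivation:
col 0: top cell = 'X' → FULL
col 1: top cell = '.' → open
col 2: top cell = 'O' → FULL
col 3: top cell = '.' → open
col 4: top cell = 'X' → FULL
col 5: top cell = '.' → open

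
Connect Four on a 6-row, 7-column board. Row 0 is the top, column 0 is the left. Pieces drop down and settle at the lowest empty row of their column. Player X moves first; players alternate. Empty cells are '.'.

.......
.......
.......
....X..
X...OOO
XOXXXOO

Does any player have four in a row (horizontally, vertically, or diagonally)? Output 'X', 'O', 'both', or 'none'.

none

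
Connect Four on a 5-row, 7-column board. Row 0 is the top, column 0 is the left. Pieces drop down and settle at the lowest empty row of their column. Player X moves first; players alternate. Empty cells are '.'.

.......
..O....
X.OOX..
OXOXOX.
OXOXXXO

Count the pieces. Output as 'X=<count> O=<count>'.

X=9 O=9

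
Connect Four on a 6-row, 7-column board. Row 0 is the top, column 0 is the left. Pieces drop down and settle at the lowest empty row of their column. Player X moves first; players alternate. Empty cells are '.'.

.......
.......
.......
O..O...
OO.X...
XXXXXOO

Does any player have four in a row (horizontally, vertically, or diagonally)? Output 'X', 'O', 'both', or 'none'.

X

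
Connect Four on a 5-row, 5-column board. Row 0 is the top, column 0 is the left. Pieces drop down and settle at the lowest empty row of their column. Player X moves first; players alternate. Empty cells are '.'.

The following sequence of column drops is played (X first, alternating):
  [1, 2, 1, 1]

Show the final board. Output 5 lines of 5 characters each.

Move 1: X drops in col 1, lands at row 4
Move 2: O drops in col 2, lands at row 4
Move 3: X drops in col 1, lands at row 3
Move 4: O drops in col 1, lands at row 2

Answer: .....
.....
.O...
.X...
.XO..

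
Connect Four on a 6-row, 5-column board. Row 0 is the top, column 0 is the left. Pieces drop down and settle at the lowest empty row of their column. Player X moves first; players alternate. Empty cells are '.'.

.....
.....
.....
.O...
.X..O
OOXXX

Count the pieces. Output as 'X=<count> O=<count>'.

X=4 O=4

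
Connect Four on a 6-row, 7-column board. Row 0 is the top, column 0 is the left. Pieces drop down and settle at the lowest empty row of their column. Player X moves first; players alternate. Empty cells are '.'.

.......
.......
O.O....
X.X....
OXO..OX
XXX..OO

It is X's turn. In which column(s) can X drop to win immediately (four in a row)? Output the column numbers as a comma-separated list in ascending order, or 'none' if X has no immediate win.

col 0: drop X → no win
col 1: drop X → no win
col 2: drop X → no win
col 3: drop X → WIN!
col 4: drop X → no win
col 5: drop X → no win
col 6: drop X → no win

Answer: 3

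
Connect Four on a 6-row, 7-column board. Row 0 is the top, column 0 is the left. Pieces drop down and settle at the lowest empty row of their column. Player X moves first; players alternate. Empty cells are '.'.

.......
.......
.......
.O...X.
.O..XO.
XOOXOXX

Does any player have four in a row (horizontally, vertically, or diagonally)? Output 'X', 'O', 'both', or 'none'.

none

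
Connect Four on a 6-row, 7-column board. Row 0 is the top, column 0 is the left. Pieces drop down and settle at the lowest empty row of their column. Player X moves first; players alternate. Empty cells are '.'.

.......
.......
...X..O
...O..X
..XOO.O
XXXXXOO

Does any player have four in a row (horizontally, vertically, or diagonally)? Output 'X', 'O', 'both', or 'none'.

X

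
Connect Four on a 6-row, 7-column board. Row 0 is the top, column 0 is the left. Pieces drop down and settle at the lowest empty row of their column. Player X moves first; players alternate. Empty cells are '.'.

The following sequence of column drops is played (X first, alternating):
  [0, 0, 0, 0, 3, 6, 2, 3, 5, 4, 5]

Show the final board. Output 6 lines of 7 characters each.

Move 1: X drops in col 0, lands at row 5
Move 2: O drops in col 0, lands at row 4
Move 3: X drops in col 0, lands at row 3
Move 4: O drops in col 0, lands at row 2
Move 5: X drops in col 3, lands at row 5
Move 6: O drops in col 6, lands at row 5
Move 7: X drops in col 2, lands at row 5
Move 8: O drops in col 3, lands at row 4
Move 9: X drops in col 5, lands at row 5
Move 10: O drops in col 4, lands at row 5
Move 11: X drops in col 5, lands at row 4

Answer: .......
.......
O......
X......
O..O.X.
X.XXOXO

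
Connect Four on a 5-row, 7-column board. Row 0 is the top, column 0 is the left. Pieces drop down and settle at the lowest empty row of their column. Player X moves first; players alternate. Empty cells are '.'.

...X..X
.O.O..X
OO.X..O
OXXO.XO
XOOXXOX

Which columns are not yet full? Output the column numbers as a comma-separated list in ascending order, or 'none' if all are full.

col 0: top cell = '.' → open
col 1: top cell = '.' → open
col 2: top cell = '.' → open
col 3: top cell = 'X' → FULL
col 4: top cell = '.' → open
col 5: top cell = '.' → open
col 6: top cell = 'X' → FULL

Answer: 0,1,2,4,5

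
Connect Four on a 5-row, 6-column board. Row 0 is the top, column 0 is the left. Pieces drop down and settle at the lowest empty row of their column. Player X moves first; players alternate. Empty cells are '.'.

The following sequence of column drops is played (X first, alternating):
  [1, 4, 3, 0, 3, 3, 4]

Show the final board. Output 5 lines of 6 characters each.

Answer: ......
......
...O..
...XX.
OX.XO.

Derivation:
Move 1: X drops in col 1, lands at row 4
Move 2: O drops in col 4, lands at row 4
Move 3: X drops in col 3, lands at row 4
Move 4: O drops in col 0, lands at row 4
Move 5: X drops in col 3, lands at row 3
Move 6: O drops in col 3, lands at row 2
Move 7: X drops in col 4, lands at row 3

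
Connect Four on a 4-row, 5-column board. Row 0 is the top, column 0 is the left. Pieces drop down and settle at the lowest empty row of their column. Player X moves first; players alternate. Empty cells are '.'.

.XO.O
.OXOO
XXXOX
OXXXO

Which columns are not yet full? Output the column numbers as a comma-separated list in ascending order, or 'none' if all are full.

col 0: top cell = '.' → open
col 1: top cell = 'X' → FULL
col 2: top cell = 'O' → FULL
col 3: top cell = '.' → open
col 4: top cell = 'O' → FULL

Answer: 0,3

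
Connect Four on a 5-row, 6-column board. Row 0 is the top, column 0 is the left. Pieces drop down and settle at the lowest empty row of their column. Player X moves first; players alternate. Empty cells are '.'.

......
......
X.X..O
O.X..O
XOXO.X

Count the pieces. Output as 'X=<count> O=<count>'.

X=6 O=5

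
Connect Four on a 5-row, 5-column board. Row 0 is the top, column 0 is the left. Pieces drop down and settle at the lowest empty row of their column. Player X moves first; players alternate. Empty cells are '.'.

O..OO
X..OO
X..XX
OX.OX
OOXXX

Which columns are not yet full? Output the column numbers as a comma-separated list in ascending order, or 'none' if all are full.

Answer: 1,2

Derivation:
col 0: top cell = 'O' → FULL
col 1: top cell = '.' → open
col 2: top cell = '.' → open
col 3: top cell = 'O' → FULL
col 4: top cell = 'O' → FULL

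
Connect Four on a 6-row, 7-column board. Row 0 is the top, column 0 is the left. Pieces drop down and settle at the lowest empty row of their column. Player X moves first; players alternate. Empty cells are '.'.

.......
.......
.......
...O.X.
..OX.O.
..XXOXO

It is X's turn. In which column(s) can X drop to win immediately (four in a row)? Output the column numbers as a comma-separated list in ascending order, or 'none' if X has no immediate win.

Answer: none

Derivation:
col 0: drop X → no win
col 1: drop X → no win
col 2: drop X → no win
col 3: drop X → no win
col 4: drop X → no win
col 5: drop X → no win
col 6: drop X → no win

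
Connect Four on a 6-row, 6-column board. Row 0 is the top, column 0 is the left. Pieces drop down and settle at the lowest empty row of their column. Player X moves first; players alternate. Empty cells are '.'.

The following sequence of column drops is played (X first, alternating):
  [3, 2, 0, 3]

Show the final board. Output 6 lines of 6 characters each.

Move 1: X drops in col 3, lands at row 5
Move 2: O drops in col 2, lands at row 5
Move 3: X drops in col 0, lands at row 5
Move 4: O drops in col 3, lands at row 4

Answer: ......
......
......
......
...O..
X.OX..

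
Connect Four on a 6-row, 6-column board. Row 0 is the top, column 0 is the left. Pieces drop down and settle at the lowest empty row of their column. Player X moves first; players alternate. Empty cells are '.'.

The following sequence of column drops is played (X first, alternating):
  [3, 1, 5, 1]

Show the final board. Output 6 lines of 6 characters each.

Move 1: X drops in col 3, lands at row 5
Move 2: O drops in col 1, lands at row 5
Move 3: X drops in col 5, lands at row 5
Move 4: O drops in col 1, lands at row 4

Answer: ......
......
......
......
.O....
.O.X.X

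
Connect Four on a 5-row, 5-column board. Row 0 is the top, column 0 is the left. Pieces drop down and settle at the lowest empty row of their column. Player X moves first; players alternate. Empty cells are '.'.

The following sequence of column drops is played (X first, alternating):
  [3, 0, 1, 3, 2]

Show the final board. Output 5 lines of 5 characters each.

Answer: .....
.....
.....
...O.
OXXX.

Derivation:
Move 1: X drops in col 3, lands at row 4
Move 2: O drops in col 0, lands at row 4
Move 3: X drops in col 1, lands at row 4
Move 4: O drops in col 3, lands at row 3
Move 5: X drops in col 2, lands at row 4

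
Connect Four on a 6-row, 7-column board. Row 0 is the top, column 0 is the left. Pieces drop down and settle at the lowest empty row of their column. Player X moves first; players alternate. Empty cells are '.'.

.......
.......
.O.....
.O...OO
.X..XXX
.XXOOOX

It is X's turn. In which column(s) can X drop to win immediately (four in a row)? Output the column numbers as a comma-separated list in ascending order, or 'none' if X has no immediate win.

col 0: drop X → no win
col 1: drop X → no win
col 2: drop X → no win
col 3: drop X → WIN!
col 4: drop X → no win
col 5: drop X → no win
col 6: drop X → no win

Answer: 3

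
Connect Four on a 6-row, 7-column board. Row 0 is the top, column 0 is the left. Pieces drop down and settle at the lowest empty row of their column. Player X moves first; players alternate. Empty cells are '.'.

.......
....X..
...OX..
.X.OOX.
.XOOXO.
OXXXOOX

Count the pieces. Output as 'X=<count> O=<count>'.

X=10 O=9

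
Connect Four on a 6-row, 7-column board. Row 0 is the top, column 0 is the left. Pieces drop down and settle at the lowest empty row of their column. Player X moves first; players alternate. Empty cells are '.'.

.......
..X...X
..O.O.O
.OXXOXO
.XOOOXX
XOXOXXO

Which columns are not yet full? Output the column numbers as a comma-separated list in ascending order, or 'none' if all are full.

col 0: top cell = '.' → open
col 1: top cell = '.' → open
col 2: top cell = '.' → open
col 3: top cell = '.' → open
col 4: top cell = '.' → open
col 5: top cell = '.' → open
col 6: top cell = '.' → open

Answer: 0,1,2,3,4,5,6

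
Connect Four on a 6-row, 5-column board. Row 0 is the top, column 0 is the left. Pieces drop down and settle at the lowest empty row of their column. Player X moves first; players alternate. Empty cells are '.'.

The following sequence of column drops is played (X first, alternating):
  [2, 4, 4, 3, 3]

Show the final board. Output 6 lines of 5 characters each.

Answer: .....
.....
.....
.....
...XX
..XOO

Derivation:
Move 1: X drops in col 2, lands at row 5
Move 2: O drops in col 4, lands at row 5
Move 3: X drops in col 4, lands at row 4
Move 4: O drops in col 3, lands at row 5
Move 5: X drops in col 3, lands at row 4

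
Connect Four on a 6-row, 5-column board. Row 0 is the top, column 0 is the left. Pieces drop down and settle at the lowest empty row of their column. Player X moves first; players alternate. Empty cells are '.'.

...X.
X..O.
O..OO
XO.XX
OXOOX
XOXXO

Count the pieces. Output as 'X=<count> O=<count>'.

X=10 O=10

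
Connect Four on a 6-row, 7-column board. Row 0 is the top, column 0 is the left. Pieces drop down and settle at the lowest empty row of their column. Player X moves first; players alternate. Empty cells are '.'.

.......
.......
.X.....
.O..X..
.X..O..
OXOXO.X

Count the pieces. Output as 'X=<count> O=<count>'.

X=6 O=5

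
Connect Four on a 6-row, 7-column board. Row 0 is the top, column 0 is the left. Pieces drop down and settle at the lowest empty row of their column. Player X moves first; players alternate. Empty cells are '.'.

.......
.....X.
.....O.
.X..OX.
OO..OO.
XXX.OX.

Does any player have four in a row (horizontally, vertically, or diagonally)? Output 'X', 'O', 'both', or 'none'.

none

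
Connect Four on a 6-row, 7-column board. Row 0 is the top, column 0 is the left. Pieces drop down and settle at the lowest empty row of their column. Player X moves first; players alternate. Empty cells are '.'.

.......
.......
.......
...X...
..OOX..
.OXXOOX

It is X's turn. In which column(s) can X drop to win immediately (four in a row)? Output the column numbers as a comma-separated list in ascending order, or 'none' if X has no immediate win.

Answer: none

Derivation:
col 0: drop X → no win
col 1: drop X → no win
col 2: drop X → no win
col 3: drop X → no win
col 4: drop X → no win
col 5: drop X → no win
col 6: drop X → no win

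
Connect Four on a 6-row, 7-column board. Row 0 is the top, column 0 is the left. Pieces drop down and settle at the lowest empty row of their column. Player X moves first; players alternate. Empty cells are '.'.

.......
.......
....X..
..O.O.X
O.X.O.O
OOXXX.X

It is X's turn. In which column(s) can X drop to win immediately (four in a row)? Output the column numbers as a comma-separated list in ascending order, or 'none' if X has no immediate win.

Answer: 5

Derivation:
col 0: drop X → no win
col 1: drop X → no win
col 2: drop X → no win
col 3: drop X → no win
col 4: drop X → no win
col 5: drop X → WIN!
col 6: drop X → no win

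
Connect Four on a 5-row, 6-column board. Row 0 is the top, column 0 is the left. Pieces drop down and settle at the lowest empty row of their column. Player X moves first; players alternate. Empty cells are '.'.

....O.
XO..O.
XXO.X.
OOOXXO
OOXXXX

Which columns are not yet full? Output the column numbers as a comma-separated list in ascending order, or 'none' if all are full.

Answer: 0,1,2,3,5

Derivation:
col 0: top cell = '.' → open
col 1: top cell = '.' → open
col 2: top cell = '.' → open
col 3: top cell = '.' → open
col 4: top cell = 'O' → FULL
col 5: top cell = '.' → open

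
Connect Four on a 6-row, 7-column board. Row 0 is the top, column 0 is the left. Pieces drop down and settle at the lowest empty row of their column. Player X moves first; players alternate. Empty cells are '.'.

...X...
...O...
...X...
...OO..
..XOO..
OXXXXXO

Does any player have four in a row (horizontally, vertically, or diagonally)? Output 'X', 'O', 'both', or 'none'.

X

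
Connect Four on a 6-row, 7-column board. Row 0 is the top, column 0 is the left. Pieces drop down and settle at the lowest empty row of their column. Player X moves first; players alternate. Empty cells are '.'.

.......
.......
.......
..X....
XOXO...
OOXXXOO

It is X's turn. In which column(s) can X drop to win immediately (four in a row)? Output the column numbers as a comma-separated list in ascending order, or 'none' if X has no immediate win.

col 0: drop X → no win
col 1: drop X → no win
col 2: drop X → WIN!
col 3: drop X → no win
col 4: drop X → no win
col 5: drop X → no win
col 6: drop X → no win

Answer: 2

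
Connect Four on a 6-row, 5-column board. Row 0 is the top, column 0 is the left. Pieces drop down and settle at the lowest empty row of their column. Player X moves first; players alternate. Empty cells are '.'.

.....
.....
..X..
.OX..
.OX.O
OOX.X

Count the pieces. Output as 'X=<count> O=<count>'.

X=5 O=5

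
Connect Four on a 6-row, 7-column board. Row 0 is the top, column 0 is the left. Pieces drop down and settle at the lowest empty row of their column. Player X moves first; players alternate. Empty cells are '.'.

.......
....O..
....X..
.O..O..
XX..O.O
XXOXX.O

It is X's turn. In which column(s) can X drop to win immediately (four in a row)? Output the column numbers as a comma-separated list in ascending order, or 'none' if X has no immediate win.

col 0: drop X → no win
col 1: drop X → no win
col 2: drop X → no win
col 3: drop X → no win
col 4: drop X → no win
col 5: drop X → no win
col 6: drop X → no win

Answer: none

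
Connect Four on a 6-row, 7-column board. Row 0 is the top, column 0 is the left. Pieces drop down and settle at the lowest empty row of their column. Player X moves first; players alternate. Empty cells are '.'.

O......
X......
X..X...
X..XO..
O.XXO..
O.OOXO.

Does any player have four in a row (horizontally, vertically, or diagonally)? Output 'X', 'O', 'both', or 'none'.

none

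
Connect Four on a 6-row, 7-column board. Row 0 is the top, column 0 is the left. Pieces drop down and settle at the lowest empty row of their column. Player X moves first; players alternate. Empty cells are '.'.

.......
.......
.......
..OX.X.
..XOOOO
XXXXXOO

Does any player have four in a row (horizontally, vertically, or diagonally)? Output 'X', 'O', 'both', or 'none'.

both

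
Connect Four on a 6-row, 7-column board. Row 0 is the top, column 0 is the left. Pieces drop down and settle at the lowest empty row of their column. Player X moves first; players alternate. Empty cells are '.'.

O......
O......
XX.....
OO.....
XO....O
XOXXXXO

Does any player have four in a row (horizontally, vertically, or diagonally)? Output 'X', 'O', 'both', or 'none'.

X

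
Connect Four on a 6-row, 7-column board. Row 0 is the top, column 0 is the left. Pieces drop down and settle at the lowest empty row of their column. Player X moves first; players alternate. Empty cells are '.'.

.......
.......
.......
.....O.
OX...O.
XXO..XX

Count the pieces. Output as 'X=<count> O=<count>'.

X=5 O=4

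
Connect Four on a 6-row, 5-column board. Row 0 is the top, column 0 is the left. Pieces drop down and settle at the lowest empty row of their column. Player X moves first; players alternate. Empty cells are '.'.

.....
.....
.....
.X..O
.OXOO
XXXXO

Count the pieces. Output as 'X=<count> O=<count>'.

X=6 O=5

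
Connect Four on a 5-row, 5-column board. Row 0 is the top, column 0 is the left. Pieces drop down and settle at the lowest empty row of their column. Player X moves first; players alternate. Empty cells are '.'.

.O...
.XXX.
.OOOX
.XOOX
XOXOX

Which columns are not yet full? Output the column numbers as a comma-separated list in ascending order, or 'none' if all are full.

col 0: top cell = '.' → open
col 1: top cell = 'O' → FULL
col 2: top cell = '.' → open
col 3: top cell = '.' → open
col 4: top cell = '.' → open

Answer: 0,2,3,4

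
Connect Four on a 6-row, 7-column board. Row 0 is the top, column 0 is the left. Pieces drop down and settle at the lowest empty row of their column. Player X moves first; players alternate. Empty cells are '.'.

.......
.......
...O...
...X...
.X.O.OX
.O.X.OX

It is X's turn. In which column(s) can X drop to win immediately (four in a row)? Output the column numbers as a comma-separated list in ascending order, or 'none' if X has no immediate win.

Answer: none

Derivation:
col 0: drop X → no win
col 1: drop X → no win
col 2: drop X → no win
col 3: drop X → no win
col 4: drop X → no win
col 5: drop X → no win
col 6: drop X → no win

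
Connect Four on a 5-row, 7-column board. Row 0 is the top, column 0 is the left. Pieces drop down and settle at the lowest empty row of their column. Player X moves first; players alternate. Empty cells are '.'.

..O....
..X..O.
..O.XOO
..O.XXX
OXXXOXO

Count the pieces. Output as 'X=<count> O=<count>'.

X=9 O=9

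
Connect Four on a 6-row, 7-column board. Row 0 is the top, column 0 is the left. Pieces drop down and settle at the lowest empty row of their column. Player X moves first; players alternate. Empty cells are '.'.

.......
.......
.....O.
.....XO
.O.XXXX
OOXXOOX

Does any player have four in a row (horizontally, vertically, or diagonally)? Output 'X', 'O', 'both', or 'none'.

X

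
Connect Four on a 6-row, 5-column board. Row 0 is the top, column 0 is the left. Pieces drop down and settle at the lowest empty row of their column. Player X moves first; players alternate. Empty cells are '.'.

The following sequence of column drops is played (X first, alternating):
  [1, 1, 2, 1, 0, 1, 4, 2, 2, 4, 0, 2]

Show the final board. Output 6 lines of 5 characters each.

Answer: .....
.....
.OO..
.OX..
XOO.O
XXX.X

Derivation:
Move 1: X drops in col 1, lands at row 5
Move 2: O drops in col 1, lands at row 4
Move 3: X drops in col 2, lands at row 5
Move 4: O drops in col 1, lands at row 3
Move 5: X drops in col 0, lands at row 5
Move 6: O drops in col 1, lands at row 2
Move 7: X drops in col 4, lands at row 5
Move 8: O drops in col 2, lands at row 4
Move 9: X drops in col 2, lands at row 3
Move 10: O drops in col 4, lands at row 4
Move 11: X drops in col 0, lands at row 4
Move 12: O drops in col 2, lands at row 2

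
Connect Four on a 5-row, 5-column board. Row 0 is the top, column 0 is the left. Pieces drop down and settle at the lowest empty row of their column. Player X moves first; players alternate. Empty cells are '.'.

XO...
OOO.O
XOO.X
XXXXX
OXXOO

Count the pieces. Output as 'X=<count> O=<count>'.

X=10 O=10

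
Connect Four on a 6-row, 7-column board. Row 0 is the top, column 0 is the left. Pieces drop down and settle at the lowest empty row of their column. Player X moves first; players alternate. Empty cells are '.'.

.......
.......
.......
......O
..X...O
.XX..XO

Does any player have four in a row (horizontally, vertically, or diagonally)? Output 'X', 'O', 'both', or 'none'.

none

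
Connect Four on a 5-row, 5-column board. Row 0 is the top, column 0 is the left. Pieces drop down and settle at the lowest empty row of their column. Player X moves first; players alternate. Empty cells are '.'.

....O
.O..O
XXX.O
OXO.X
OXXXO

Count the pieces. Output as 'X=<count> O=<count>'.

X=8 O=8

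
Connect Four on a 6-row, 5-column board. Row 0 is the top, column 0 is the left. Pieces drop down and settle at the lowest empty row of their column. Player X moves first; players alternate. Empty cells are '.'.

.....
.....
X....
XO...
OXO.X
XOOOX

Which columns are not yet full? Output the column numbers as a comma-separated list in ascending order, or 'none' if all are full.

Answer: 0,1,2,3,4

Derivation:
col 0: top cell = '.' → open
col 1: top cell = '.' → open
col 2: top cell = '.' → open
col 3: top cell = '.' → open
col 4: top cell = '.' → open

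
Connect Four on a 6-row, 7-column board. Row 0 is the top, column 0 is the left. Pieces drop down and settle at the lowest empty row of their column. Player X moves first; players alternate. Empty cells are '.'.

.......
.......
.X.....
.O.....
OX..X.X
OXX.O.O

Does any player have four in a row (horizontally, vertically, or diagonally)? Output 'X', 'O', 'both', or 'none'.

none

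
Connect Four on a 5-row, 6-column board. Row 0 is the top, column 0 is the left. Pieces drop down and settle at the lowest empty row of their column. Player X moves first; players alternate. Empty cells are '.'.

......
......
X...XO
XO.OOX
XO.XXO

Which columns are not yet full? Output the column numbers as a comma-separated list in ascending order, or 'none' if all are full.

Answer: 0,1,2,3,4,5

Derivation:
col 0: top cell = '.' → open
col 1: top cell = '.' → open
col 2: top cell = '.' → open
col 3: top cell = '.' → open
col 4: top cell = '.' → open
col 5: top cell = '.' → open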